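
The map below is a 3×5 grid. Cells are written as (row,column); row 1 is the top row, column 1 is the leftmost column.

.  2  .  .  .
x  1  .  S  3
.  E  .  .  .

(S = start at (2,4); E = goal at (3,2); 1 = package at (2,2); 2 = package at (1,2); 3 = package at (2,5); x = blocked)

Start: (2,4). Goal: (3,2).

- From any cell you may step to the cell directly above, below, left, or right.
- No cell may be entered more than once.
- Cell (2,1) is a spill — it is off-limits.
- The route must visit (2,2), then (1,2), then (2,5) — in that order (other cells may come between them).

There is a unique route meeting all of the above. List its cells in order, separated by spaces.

The waypoints must appear in the order (2,2), (1,2), (2,5), with no cell reused.
Route from (2,4): left 2 to (2,2), up 1 to (1,2), right 3 to (1,5), down 2 to (3,5), left 3 to (3,2) — 11 moves in all.
Check: order respected (1 at step 2, 2 at step 3, 3 at step 7).

(2,4) (2,3) (2,2) (1,2) (1,3) (1,4) (1,5) (2,5) (3,5) (3,4) (3,3) (3,2)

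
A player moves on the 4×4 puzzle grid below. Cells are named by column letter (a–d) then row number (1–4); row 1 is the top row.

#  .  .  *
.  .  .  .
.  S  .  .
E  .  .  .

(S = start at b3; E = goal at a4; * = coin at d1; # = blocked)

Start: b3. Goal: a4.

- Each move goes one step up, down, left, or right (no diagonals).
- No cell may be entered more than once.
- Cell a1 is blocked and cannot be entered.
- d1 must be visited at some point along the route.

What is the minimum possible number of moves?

10

Any route passes through d1 somewhere between b3 and a4. Summing Manhattan distances along the two legs (b3 → d1 → a4) gives a lower bound of 4 + 6 = 10 moves.
A route of 10 moves achieves this: b3 → b2 → b1 → c1 → d1 → d2 → d3 → d4 → c4 → b4 → a4.
Since 10 matches the lower bound, it is optimal.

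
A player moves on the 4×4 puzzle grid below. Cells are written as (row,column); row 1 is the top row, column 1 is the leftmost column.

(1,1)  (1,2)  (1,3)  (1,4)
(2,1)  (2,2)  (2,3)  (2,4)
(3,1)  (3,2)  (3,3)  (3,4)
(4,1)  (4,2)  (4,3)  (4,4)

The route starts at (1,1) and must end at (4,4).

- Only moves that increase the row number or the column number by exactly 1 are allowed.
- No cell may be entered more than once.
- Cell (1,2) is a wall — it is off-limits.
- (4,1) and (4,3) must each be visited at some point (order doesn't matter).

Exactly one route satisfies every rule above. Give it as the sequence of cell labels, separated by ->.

Moves only go right or down, so the column and row indices never decrease.
Route from (1,1): down 3 to (4,1), right 3 to (4,4) — 6 moves in all.
Check: all required cells visited.

(1,1) -> (2,1) -> (3,1) -> (4,1) -> (4,2) -> (4,3) -> (4,4)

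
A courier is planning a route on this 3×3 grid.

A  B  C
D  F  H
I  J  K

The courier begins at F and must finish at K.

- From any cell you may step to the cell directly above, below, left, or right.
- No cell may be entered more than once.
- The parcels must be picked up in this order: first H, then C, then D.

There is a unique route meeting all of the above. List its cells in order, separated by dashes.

The waypoints must appear in the order H, C, D, with no cell reused.
Route from F: right to H, up to C, 2× left (reaching A), 2× down (reaching I), 2× right (reaching K) — 8 moves in all.
Check: order respected (H at step 1, C at step 2, D at step 5).

F - H - C - B - A - D - I - J - K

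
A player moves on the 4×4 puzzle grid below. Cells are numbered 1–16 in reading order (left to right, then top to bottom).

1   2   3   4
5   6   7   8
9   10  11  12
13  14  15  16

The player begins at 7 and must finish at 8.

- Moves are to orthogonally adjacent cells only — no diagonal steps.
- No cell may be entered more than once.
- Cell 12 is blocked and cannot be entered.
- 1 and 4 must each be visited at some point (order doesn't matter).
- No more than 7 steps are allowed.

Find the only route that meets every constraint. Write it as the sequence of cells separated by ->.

Any route must reach 1 and 4 and still end at 8 within 7 moves, so the order of the required stops is forced.
Route from 7: 2× left (reaching 5), up to 1, 3× right (reaching 4), down to 8 — 7 moves in all.
Check: all required cells visited; 7 ≤ 7 moves.

7 -> 6 -> 5 -> 1 -> 2 -> 3 -> 4 -> 8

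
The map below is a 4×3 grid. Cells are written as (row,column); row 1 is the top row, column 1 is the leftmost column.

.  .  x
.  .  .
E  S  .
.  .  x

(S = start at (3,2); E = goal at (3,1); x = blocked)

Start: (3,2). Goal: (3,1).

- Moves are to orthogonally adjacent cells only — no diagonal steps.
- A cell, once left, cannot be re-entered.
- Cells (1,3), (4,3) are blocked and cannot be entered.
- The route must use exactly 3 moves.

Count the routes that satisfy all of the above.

Need simple routes of exactly 3 moves from (3,2) to (3,1) (Manhattan distance 1, so 1 moves are spent on a detour and 1 undoing it).
Enumerating: (3,2) (2,2) (2,1) (3,1) | (3,2) (4,2) (4,1) (3,1).
That gives 2 routes.

2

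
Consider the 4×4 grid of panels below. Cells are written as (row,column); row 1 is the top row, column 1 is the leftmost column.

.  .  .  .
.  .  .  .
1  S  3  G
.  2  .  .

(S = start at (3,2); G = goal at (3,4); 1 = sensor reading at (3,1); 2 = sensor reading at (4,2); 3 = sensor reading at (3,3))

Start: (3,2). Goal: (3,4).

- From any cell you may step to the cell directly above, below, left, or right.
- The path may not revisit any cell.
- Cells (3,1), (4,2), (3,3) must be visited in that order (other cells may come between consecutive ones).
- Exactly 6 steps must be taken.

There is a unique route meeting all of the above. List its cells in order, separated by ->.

(3,2) -> (3,1) -> (4,1) -> (4,2) -> (4,3) -> (3,3) -> (3,4)

The waypoints must appear in the order (3,1), (4,2), (3,3), with no cell reused.
Route from (3,2): left to (3,1), down to (4,1), 2× right (reaching (4,3)), up to (3,3), right to (3,4) — 6 moves in all.
Check: order respected (1 at step 1, 2 at step 3, 3 at step 5); 6 moves as required.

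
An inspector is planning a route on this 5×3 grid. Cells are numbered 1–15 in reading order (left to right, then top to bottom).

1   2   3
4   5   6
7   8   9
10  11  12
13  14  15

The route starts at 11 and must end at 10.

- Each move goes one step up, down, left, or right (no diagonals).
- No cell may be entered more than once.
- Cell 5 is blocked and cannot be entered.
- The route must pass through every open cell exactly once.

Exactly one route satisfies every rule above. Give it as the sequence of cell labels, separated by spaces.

11 8 7 4 1 2 3 6 9 12 15 14 13 10

Need to visit all 14 open cells exactly once, starting at 11 and ending at 10.
Route from 11: up 1 to 8, left 1 to 7, up 2 to 1, right 2 to 3, down 4 to 15, left 2 to 13, up 1 to 10 — 13 moves in all.
Check: all 14 open cells covered.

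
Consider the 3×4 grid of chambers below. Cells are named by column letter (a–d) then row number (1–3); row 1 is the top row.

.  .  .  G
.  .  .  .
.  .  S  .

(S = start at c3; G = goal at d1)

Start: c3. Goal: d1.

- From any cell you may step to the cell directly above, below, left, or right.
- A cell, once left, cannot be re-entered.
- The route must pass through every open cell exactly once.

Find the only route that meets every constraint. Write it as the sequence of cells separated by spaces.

c3 d3 d2 c2 b2 b3 a3 a2 a1 b1 c1 d1

Need to visit all 12 open cells exactly once, starting at c3 and ending at d1.
Cell d3 has only two open neighbours (d2 and c3), so the path must pass straight through it: one of those is the cell it's entered from and the other is where it exits.
Route from c3: right to d3, up to d2, 2× left (reaching b2), down to b3, left to a3, 2× up (reaching a1), 3× right (reaching d1) — 11 moves in all.
Check: all 12 open cells covered.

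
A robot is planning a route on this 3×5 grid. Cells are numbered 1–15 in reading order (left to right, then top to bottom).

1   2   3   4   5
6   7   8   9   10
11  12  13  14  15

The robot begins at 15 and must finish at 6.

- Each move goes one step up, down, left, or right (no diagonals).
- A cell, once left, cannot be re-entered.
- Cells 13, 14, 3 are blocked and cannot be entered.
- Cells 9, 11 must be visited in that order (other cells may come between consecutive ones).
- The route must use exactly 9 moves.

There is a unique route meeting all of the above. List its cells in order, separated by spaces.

15 10 5 4 9 8 7 12 11 6

The waypoints must appear in the order 9, 11, with no cell reused.
Route from 15: 2× up (reaching 5), left to 4, down to 9, 2× left (reaching 7), down to 12, left to 11, up to 6 — 9 moves in all.
Check: order respected (9 at step 4, 11 at step 8); 9 moves as required.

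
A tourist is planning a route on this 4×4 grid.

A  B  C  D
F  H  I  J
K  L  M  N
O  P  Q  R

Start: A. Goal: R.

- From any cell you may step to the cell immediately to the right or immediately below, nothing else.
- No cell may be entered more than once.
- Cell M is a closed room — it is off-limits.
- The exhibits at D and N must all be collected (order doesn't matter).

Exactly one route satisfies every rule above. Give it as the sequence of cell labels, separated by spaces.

A B C D J N R

Moves only go right or down, so the column and row indices never decrease.
Route from A: 3× right (reaching D), 3× down (reaching R) — 6 moves in all.
Check: all required cells visited.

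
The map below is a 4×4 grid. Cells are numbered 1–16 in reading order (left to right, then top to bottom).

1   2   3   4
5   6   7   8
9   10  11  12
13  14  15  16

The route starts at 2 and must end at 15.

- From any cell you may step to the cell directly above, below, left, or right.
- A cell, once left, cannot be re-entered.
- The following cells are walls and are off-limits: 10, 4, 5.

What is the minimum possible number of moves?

4

The Manhattan distance from 2 to 15 is |1−4| + |2−3| = 4, so at least 4 moves are needed.
A route of 4 moves achieves this: 2 → 6 → 7 → 11 → 15.
Since 4 matches the lower bound, it is optimal.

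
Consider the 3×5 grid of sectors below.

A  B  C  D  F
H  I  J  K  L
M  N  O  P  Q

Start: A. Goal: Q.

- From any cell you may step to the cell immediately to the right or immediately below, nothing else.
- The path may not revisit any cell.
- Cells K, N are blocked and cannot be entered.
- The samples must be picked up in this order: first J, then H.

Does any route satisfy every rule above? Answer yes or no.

no

H lies to the left of J, so going from J to H would need a leftward move — but moves only go right/down, so J cannot be visited before H.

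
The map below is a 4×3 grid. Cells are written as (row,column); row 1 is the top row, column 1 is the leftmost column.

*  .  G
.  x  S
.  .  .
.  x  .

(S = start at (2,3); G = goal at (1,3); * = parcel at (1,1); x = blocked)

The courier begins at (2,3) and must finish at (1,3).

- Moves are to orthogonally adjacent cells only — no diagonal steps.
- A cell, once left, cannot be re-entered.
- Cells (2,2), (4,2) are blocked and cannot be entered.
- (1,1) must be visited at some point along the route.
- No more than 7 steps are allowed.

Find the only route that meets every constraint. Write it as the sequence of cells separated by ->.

(2,3) -> (3,3) -> (3,2) -> (3,1) -> (2,1) -> (1,1) -> (1,2) -> (1,3)

The 7-move cap with required stops at (1,1) leaves no slack for detours.
Route from (2,3): down 1 to (3,3), left 2 to (3,1), up 2 to (1,1), right 2 to (1,3) — 7 moves in all.
Check: all required cells visited; 7 ≤ 7 moves.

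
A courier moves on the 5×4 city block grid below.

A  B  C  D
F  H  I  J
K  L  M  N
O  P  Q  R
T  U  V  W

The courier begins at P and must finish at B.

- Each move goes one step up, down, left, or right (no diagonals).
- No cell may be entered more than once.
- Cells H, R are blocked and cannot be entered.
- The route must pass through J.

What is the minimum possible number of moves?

7

Any route passes through J somewhere between P and B. Summing Manhattan distances along the two legs (P → J → B) gives a lower bound of 4 + 3 = 7 moves.
A route of 7 moves achieves this: P → L → M → I → J → D → C → B.
Since 7 matches the lower bound, it is optimal.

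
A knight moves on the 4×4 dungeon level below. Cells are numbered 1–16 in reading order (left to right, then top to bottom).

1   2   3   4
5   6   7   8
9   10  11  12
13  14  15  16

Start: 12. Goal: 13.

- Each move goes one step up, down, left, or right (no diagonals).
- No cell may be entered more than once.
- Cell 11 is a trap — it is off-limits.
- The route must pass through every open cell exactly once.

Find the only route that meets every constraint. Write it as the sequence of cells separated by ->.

Need to visit all 15 open cells exactly once, starting at 12 and ending at 13.
Cell 15 has only two open neighbours (14 and 16), so the path must pass straight through it: one of those is the cell it's entered from and the other is where it exits.
Route from 12: down 1 to 16, left 2 to 14, up 2 to 6, right 2 to 8, up 1 to 4, left 3 to 1, down 3 to 13 — 14 moves in all.
Check: all 15 open cells covered.

12 -> 16 -> 15 -> 14 -> 10 -> 6 -> 7 -> 8 -> 4 -> 3 -> 2 -> 1 -> 5 -> 9 -> 13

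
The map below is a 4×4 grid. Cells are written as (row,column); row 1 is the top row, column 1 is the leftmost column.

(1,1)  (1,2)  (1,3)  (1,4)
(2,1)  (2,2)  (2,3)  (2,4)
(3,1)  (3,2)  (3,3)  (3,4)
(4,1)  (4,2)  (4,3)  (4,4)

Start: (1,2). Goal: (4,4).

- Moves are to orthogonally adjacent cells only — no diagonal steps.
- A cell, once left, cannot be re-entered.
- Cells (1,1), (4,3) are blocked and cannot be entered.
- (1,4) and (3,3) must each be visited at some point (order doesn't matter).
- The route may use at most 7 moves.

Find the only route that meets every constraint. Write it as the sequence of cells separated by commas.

(1,2), (1,3), (1,4), (2,4), (2,3), (3,3), (3,4), (4,4)

The budget equals the shortest possible length, so every move has to be on a shortest route through the required cells.
Route from (1,2): right 2 to (1,4), down 1 to (2,4), left 1 to (2,3), down 1 to (3,3), right 1 to (3,4), down 1 to (4,4) — 7 moves in all.
Check: all required cells visited; 7 ≤ 7 moves.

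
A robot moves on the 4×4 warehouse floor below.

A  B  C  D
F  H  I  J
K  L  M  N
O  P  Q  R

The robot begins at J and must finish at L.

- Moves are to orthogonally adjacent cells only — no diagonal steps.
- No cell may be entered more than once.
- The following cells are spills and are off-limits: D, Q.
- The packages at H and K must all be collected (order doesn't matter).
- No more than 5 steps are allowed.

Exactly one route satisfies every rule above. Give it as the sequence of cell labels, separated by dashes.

The 5-move cap with required stops at H, K leaves no slack for detours.
Route from J: left 3 to F, down 1 to K, right 1 to L — 5 moves in all.
Check: all required cells visited; 5 ≤ 5 moves.

J - I - H - F - K - L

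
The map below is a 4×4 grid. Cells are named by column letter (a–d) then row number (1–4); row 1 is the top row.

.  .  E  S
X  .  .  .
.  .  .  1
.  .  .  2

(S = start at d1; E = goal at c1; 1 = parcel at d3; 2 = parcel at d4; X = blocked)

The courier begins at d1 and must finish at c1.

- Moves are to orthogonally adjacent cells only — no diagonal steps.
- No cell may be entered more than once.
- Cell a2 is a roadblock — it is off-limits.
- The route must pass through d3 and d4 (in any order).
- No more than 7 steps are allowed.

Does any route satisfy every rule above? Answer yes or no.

One route that works: d1 → d2 → d3 → d4 → c4 → c3 → c2 → c1.

yes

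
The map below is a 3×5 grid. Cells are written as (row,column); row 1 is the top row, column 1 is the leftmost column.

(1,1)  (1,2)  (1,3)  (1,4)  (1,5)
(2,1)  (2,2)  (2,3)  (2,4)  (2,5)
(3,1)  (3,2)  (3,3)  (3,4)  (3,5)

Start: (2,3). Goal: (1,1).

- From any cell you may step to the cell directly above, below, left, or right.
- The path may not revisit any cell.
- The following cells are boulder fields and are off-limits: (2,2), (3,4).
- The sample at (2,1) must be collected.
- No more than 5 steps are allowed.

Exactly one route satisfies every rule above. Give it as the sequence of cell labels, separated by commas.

(2,3), (3,3), (3,2), (3,1), (2,1), (1,1)

The 5-move cap with required stops at (2,1) leaves no slack for detours.
Route from (2,3): down to (3,3), 2× left (reaching (3,1)), 2× up (reaching (1,1)) — 5 moves in all.
Check: all required cells visited; 5 ≤ 5 moves.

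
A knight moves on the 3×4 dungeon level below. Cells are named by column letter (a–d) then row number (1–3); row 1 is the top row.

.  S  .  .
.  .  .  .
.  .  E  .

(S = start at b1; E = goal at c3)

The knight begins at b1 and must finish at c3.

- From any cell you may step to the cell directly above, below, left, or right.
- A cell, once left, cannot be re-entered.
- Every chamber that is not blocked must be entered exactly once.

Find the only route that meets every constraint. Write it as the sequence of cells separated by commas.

Need to visit all 12 open cells exactly once, starting at b1 and ending at c3.
Cell a1 has only two open neighbours (a2 and b1), so the path must pass straight through it: one of those is the cell it's entered from and the other is where it exits.
Route from b1: left 1 to a1, down 2 to a3, right 1 to b3, up 1 to b2, right 1 to c2, up 1 to c1, right 1 to d1, down 2 to d3, left 1 to c3 — 11 moves in all.
Check: all 12 open cells covered.

b1, a1, a2, a3, b3, b2, c2, c1, d1, d2, d3, c3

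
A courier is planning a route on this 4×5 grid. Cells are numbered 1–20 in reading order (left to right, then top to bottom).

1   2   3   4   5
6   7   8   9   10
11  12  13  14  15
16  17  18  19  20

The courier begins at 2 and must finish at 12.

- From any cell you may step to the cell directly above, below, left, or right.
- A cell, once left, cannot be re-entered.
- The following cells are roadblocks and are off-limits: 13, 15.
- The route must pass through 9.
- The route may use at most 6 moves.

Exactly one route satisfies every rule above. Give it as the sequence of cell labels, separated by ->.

The 6-move cap with required stops at 9 leaves no slack for detours.
Route from 2: 2× right (reaching 4), down to 9, 2× left (reaching 7), down to 12 — 6 moves in all.
Check: all required cells visited; 6 ≤ 6 moves.

2 -> 3 -> 4 -> 9 -> 8 -> 7 -> 12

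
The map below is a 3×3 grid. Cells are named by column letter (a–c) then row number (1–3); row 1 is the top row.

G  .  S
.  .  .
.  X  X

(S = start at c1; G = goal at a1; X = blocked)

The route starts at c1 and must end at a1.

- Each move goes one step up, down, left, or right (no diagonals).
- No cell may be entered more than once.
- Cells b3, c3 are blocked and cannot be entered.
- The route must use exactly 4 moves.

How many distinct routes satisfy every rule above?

Need simple routes of exactly 4 moves from c1 to a1 (Manhattan distance 2, so 1 moves are spent on a detour and 1 undoing it).
Enumerating: c1 c2 b2 b1 a1 | c1 c2 b2 a2 a1 | c1 b1 b2 a2 a1.
That gives 3 routes.

3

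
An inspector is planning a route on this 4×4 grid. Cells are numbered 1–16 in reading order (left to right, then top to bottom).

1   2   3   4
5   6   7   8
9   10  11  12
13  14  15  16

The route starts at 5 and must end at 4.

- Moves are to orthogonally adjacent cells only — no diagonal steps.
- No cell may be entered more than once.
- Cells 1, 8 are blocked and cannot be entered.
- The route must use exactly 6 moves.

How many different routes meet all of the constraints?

Need simple routes of exactly 6 moves from 5 to 4 (Manhattan distance 4, so 1 moves are spent on a detour and 1 undoing it).
Enumerating: 5 9 10 6 2 3 4 | 5 9 10 6 7 3 4 | 5 9 10 11 7 3 4 | 5 6 10 11 7 3 4.
That gives 4 routes.

4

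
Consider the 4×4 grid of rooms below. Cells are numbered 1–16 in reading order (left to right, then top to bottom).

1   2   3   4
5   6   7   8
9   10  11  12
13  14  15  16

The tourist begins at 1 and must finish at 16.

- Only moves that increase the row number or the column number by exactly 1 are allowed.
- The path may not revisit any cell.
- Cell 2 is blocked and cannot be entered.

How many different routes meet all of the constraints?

10

A right/down-only route from 1 to 16 makes exactly 3 down-moves and 3 right-moves in some order.
With no other constraints that would be C(6,3) = 20 routes.
Subtract routes through each blocked cell (inclusion–exclusion for overlaps): − through 2: 10 → 10.
That gives 10 routes.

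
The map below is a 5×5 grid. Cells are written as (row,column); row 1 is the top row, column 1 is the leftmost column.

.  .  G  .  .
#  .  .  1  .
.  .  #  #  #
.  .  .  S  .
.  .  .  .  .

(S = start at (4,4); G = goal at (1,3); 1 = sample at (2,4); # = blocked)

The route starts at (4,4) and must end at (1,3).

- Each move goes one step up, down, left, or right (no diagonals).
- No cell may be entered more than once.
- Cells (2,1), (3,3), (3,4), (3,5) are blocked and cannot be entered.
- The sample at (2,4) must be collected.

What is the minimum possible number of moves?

Any route passes through (2,4) somewhere between (4,4) and (1,3). Summing Manhattan distances along the two legs ((4,4) → (2,4) → (1,3)) gives a lower bound of 2 + 2 = 4 moves.
That bound ignores the blocked cells. Measuring each leg by the fewest moves that actually steer around them ((4,4)→(2,4): 6; (2,4)→(1,3): 2) raises the lower bound to 8.
A route of 8 moves exists: (4,4) → (4,3) → (4,2) → (3,2) → (2,2) → (2,3) → (2,4) → (1,4) → (1,3).
Since 8 matches that lower bound, it is optimal.

8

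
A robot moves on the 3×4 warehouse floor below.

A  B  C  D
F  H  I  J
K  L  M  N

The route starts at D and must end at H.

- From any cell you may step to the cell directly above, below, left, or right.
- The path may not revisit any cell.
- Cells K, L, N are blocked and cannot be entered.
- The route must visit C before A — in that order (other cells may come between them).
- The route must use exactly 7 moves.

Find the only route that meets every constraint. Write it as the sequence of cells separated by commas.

The waypoints must appear in the order C, A, with no cell reused.
Route from D: down to J, left to I, up to C, 2× left (reaching A), down to F, right to H — 7 moves in all.
Check: order respected (C at step 3, A at step 5); 7 moves as required.

D, J, I, C, B, A, F, H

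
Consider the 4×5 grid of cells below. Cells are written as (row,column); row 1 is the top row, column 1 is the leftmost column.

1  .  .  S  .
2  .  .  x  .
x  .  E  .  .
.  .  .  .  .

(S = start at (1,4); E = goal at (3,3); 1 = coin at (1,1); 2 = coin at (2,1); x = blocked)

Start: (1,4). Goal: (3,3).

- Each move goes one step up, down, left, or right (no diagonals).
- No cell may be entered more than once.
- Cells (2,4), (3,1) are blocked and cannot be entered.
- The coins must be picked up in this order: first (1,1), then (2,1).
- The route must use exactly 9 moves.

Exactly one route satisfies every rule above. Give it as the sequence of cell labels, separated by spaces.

(1,4) (1,3) (1,2) (1,1) (2,1) (2,2) (3,2) (4,2) (4,3) (3,3)

The waypoints must appear in the order (1,1), (2,1), with no cell reused.
Route from (1,4): 3× left (reaching (1,1)), down to (2,1), right to (2,2), 2× down (reaching (4,2)), right to (4,3), up to (3,3) — 9 moves in all.
Check: order respected (1 at step 3, 2 at step 4); 9 moves as required.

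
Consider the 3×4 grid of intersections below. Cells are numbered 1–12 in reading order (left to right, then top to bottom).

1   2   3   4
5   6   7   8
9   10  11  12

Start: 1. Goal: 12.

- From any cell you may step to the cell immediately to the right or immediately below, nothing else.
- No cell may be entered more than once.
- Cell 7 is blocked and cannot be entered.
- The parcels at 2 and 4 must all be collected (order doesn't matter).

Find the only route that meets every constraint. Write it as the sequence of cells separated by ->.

Moves only go right or down, so the column and row indices never decrease.
Route from 1: 3× right (reaching 4), 2× down (reaching 12) — 5 moves in all.
Check: all required cells visited.

1 -> 2 -> 3 -> 4 -> 8 -> 12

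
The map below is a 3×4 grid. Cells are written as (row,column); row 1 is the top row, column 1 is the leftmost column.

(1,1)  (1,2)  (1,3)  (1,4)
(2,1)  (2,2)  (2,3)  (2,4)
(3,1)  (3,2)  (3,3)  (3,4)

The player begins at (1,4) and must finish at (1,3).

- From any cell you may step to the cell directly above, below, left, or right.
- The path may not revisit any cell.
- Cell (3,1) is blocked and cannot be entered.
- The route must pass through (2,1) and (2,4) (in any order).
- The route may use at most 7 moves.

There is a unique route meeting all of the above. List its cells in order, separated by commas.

The 7-move cap with required stops at (2,1), (2,4) leaves no slack for detours.
Route from (1,4): down to (2,4), 3× left (reaching (2,1)), up to (1,1), 2× right (reaching (1,3)) — 7 moves in all.
Check: all required cells visited; 7 ≤ 7 moves.

(1,4), (2,4), (2,3), (2,2), (2,1), (1,1), (1,2), (1,3)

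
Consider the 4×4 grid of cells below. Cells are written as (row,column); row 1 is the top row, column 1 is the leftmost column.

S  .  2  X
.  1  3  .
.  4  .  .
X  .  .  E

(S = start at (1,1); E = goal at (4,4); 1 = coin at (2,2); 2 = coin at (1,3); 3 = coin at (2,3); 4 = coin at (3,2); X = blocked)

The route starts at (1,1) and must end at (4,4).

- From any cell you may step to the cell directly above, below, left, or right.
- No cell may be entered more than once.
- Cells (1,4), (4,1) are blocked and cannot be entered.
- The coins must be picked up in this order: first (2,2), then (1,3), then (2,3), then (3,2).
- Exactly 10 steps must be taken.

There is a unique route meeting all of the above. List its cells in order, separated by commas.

The waypoints must appear in the order (2,2), (1,3), (2,3), (3,2), with no cell reused.
Route from (1,1): down 1 to (2,1), right 1 to (2,2), up 1 to (1,2), right 1 to (1,3), down 2 to (3,3), left 1 to (3,2), down 1 to (4,2), right 2 to (4,4) — 10 moves in all.
Check: order respected (1 at step 2, 2 at step 4, 3 at step 5, 4 at step 7); 10 moves as required.

(1,1), (2,1), (2,2), (1,2), (1,3), (2,3), (3,3), (3,2), (4,2), (4,3), (4,4)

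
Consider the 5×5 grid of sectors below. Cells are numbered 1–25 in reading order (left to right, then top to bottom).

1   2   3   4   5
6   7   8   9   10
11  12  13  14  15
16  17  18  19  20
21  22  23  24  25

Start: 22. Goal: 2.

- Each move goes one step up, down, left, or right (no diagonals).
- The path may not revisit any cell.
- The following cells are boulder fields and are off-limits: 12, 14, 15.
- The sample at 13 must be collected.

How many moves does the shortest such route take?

6

Any route passes through 13 somewhere between 22 and 2. Summing Manhattan distances along the two legs (22 → 13 → 2) gives a lower bound of 3 + 3 = 6 moves.
A route of 6 moves achieves this: 22 → 17 → 18 → 13 → 8 → 3 → 2.
Since 6 matches the lower bound, it is optimal.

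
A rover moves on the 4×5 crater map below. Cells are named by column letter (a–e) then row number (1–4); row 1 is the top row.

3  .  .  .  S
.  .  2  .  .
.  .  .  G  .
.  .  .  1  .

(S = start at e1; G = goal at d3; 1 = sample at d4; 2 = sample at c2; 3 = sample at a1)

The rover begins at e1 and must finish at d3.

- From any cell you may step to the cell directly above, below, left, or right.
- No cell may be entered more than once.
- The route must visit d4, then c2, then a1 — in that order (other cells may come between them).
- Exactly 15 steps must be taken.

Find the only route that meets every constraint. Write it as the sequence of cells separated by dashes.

e1 - e2 - e3 - e4 - d4 - c4 - c3 - c2 - b2 - a2 - a1 - b1 - c1 - d1 - d2 - d3

The waypoints must appear in the order d4, c2, a1, with no cell reused.
Route from e1: 3× down (reaching e4), 2× left (reaching c4), 2× up (reaching c2), 2× left (reaching a2), up to a1, 3× right (reaching d1), 2× down (reaching d3) — 15 moves in all.
Check: order respected (1 at step 4, 2 at step 7, 3 at step 10); 15 moves as required.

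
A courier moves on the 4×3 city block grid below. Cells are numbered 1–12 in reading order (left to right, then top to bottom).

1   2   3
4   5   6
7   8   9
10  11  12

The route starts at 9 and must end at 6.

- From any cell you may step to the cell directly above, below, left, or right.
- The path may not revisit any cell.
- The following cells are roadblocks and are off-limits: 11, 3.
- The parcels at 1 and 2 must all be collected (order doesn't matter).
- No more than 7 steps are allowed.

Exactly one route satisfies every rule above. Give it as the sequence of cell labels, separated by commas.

9, 8, 7, 4, 1, 2, 5, 6

The budget equals the shortest possible length, so every move has to be on a shortest route through the required cells.
Route from 9: left 2 to 7, up 2 to 1, right 1 to 2, down 1 to 5, right 1 to 6 — 7 moves in all.
Check: all required cells visited; 7 ≤ 7 moves.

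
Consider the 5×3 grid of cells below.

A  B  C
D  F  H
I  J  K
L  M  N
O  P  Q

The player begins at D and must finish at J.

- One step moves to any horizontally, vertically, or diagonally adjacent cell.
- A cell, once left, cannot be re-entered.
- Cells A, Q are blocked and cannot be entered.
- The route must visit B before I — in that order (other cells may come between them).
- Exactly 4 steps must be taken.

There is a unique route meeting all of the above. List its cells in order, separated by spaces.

D B F I J

The waypoints must appear in the order B, I, with no cell reused.
Route from D: up-right 1 to B, down 1 to F, down-left 1 to I, right 1 to J — 4 moves in all.
Check: order respected (B at step 1, I at step 3); 4 moves as required.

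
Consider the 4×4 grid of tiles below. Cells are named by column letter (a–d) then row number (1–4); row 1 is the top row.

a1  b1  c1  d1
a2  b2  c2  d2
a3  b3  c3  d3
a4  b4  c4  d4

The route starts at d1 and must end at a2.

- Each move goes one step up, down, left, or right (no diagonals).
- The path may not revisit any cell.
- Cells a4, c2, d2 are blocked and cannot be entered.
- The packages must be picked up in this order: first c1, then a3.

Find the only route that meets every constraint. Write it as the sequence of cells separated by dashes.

d1 - c1 - b1 - b2 - b3 - a3 - a2

The waypoints must appear in the order c1, a3, with no cell reused.
Route from d1: 2× left (reaching b1), 2× down (reaching b3), left to a3, up to a2 — 6 moves in all.
Check: order respected (c1 at step 1, a3 at step 5).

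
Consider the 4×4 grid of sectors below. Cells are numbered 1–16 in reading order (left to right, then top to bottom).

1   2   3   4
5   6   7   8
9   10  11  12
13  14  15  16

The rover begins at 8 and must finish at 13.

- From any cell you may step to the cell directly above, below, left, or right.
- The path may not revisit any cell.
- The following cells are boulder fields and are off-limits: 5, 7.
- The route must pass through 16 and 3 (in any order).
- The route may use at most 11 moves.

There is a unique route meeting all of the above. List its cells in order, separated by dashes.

The 11-move cap with required stops at 16, 3 leaves no slack for detours.
Route from 8: up 1 to 4, left 2 to 2, down 2 to 10, right 2 to 12, down 1 to 16, left 3 to 13 — 11 moves in all.
Check: all required cells visited; 11 ≤ 11 moves.

8 - 4 - 3 - 2 - 6 - 10 - 11 - 12 - 16 - 15 - 14 - 13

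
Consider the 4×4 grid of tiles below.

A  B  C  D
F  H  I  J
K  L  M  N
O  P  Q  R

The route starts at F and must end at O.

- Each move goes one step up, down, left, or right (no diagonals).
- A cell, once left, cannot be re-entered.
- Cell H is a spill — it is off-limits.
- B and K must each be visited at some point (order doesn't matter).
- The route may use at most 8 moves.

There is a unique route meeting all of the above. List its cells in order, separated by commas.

F, A, B, C, I, M, L, K, O

The budget equals the shortest possible length, so every move has to be on a shortest route through the required cells.
Route from F: up 1 to A, right 2 to C, down 2 to M, left 2 to K, down 1 to O — 8 moves in all.
Check: all required cells visited; 8 ≤ 8 moves.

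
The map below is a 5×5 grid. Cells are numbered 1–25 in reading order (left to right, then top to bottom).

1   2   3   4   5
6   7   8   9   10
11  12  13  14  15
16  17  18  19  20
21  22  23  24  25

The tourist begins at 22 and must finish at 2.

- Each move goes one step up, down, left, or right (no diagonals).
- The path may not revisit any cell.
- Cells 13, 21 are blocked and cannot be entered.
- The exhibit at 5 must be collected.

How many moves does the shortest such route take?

Any route passes through 5 somewhere between 22 and 2. Summing Manhattan distances along the two legs (22 → 5 → 2) gives a lower bound of 7 + 3 = 10 moves.
A route of 10 moves achieves this: 22 → 17 → 12 → 7 → 8 → 9 → 10 → 5 → 4 → 3 → 2.
Since 10 matches the lower bound, it is optimal.

10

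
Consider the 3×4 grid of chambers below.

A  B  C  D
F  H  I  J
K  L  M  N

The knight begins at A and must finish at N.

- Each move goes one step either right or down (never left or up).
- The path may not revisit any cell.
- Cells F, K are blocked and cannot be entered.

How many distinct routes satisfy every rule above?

6

A right/down-only route from A to N makes exactly 2 down-moves and 3 right-moves in some order.
With no other constraints that would be C(5,2) = 10 routes.
Subtract routes through each blocked cell (inclusion–exclusion for overlaps): − through F: 4 − through K: 1 + through F&K: 1 → 6.
That gives 6 routes.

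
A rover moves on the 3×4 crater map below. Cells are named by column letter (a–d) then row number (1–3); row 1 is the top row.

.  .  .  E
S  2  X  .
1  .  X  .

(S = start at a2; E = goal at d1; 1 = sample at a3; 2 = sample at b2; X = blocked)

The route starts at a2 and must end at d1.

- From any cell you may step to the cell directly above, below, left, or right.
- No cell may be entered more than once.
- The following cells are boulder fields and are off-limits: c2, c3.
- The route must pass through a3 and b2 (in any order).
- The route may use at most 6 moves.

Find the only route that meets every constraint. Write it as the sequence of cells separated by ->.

a2 -> a3 -> b3 -> b2 -> b1 -> c1 -> d1

Any route must reach a3 and b2 and still end at d1 within 6 moves, so the order of the required stops is forced.
Route from a2: down to a3, right to b3, 2× up (reaching b1), 2× right (reaching d1) — 6 moves in all.
Check: all required cells visited; 6 ≤ 6 moves.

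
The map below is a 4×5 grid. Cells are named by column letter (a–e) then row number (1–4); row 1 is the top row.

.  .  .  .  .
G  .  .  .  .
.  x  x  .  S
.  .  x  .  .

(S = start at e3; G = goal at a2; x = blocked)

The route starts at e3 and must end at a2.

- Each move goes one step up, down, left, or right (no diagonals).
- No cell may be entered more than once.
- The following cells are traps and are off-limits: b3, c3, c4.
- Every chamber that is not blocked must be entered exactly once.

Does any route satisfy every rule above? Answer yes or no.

Cell b4 has only one open neighbour but is neither the start nor the goal, so a Hamiltonian route would have to both enter and leave it through the same neighbour — impossible without revisiting.

no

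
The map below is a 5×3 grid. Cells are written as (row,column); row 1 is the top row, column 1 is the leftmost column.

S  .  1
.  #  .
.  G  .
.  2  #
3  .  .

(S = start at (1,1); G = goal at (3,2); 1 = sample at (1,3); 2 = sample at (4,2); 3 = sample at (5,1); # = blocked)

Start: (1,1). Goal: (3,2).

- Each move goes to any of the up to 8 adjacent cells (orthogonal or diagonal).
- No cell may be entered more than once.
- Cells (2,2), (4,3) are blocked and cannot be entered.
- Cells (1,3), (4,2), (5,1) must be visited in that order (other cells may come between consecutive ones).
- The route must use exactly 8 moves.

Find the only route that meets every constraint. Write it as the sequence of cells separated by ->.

(1,1) -> (1,2) -> (1,3) -> (2,3) -> (3,3) -> (4,2) -> (5,1) -> (4,1) -> (3,2)

The waypoints must appear in the order (1,3), (4,2), (5,1), with no cell reused.
Route from (1,1): right 2 to (1,3), down 2 to (3,3), down-left 2 to (5,1), up 1 to (4,1), up-right 1 to (3,2) — 8 moves in all.
Check: order respected (1 at step 2, 2 at step 5, 3 at step 6); 8 moves as required.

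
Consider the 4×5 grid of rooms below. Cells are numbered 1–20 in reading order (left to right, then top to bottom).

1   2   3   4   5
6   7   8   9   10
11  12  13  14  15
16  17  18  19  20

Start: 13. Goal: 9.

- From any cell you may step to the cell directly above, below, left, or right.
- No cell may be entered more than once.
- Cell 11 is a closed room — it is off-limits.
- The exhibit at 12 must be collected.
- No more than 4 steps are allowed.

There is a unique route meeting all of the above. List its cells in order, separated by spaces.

The budget equals the shortest possible length, so every move has to be on a shortest route through the required cells.
Route from 13: left to 12, up to 7, 2× right (reaching 9) — 4 moves in all.
Check: all required cells visited; 4 ≤ 4 moves.

13 12 7 8 9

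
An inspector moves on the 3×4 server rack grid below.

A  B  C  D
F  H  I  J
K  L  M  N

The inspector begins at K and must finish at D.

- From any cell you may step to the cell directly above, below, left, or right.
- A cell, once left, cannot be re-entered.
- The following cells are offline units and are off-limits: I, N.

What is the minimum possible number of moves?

5

The Manhattan distance from K to D is |3−1| + |1−4| = 5, so at least 5 moves are needed.
A route of 5 moves achieves this: K → F → A → B → C → D.
Since 5 matches the lower bound, it is optimal.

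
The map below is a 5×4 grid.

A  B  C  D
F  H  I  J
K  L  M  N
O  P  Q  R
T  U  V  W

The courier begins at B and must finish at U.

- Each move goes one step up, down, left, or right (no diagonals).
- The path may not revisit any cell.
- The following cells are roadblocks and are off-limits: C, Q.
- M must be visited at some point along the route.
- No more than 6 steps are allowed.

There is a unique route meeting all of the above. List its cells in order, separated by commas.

Any route must reach M and still end at U within 6 moves, so the order of the required stops is forced.
Route from B: down to H, right to I, down to M, left to L, 2× down (reaching U) — 6 moves in all.
Check: all required cells visited; 6 ≤ 6 moves.

B, H, I, M, L, P, U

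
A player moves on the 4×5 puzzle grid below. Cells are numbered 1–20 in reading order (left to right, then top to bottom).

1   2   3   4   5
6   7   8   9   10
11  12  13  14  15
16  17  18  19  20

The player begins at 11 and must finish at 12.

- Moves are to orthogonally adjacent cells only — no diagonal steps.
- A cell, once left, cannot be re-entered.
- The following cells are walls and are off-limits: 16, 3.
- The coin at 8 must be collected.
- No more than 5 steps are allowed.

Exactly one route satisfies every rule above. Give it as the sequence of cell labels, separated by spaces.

The budget equals the shortest possible length, so every move has to be on a shortest route through the required cells.
Route from 11: up to 6, 2× right (reaching 8), down to 13, left to 12 — 5 moves in all.
Check: all required cells visited; 5 ≤ 5 moves.

11 6 7 8 13 12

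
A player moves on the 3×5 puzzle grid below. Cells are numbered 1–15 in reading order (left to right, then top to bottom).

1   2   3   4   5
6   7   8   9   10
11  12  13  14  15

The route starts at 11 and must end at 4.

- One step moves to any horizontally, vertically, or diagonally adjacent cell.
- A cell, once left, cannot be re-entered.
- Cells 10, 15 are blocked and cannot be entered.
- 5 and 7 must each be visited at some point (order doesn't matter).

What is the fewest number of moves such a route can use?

5

Any route passes through 5 and 7 in some order between 11 and 4. Summing Chebyshev distances along each leg and taking the cheapest ordering (11 → 7 → 5 → 4) gives a lower bound of 1 + 3 + 1 = 5 moves.
A route of 5 moves achieves this: 11 → 7 → 3 → 9 → 5 → 4.
Since 5 matches the lower bound, it is optimal.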